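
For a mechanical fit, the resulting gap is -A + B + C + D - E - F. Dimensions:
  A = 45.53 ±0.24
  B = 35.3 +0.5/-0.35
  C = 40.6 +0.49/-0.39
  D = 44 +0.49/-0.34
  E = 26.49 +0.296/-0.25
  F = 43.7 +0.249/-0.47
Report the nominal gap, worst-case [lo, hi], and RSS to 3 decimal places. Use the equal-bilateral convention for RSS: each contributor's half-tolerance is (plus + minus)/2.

nominal=4.180 wc=[2.315,6.620] rss=0.899

Stack each dimension's contribution:
  -A: nom -45.530 → Σnom=-45.530; wc +0.240/-0.240 → slack +0.240/-0.240; half-tol=0.240, Σhalf²=0.057600
  +B: nom +35.300 → Σnom=-10.230; wc +0.500/-0.350 → slack +0.740/-0.590; half-tol=0.425, Σhalf²=0.238225
  +C: nom +40.600 → Σnom=30.370; wc +0.490/-0.390 → slack +1.230/-0.980; half-tol=0.440, Σhalf²=0.431825
  +D: nom +44.000 → Σnom=74.370; wc +0.490/-0.340 → slack +1.720/-1.320; half-tol=0.415, Σhalf²=0.604050
  -E: nom -26.490 → Σnom=47.880; wc +0.250/-0.296 → slack +1.970/-1.616; half-tol=0.273, Σhalf²=0.678579
  -F: nom -43.700 → Σnom=4.180; wc +0.470/-0.249 → slack +2.440/-1.865; half-tol=0.359, Σhalf²=0.807819
Nominal = 4.180. Worst-case = [4.180 - 1.865, 4.180 + 2.440] = [2.315, 6.620]. RSS = √0.807819 = 0.899.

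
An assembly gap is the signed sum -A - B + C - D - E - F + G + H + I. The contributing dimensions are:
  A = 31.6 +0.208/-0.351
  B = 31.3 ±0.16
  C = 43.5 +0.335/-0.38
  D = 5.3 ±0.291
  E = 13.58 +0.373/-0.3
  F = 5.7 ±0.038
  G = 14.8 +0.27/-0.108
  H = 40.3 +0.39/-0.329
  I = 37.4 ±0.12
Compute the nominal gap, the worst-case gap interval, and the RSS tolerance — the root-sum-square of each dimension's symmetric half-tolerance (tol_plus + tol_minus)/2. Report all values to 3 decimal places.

nominal=48.520 wc=[46.513,50.775] rss=0.781

Stack each dimension's contribution:
  -A: nom -31.600 → Σnom=-31.600; wc +0.351/-0.208 → slack +0.351/-0.208; half-tol=0.279, Σhalf²=0.078120
  -B: nom -31.300 → Σnom=-62.900; wc +0.160/-0.160 → slack +0.511/-0.368; half-tol=0.160, Σhalf²=0.103720
  +C: nom +43.500 → Σnom=-19.400; wc +0.335/-0.380 → slack +0.846/-0.748; half-tol=0.358, Σhalf²=0.231527
  -D: nom -5.300 → Σnom=-24.700; wc +0.291/-0.291 → slack +1.137/-1.039; half-tol=0.291, Σhalf²=0.316208
  -E: nom -13.580 → Σnom=-38.280; wc +0.300/-0.373 → slack +1.437/-1.412; half-tol=0.337, Σhalf²=0.429440
  -F: nom -5.700 → Σnom=-43.980; wc +0.038/-0.038 → slack +1.475/-1.450; half-tol=0.038, Σhalf²=0.430884
  +G: nom +14.800 → Σnom=-29.180; wc +0.270/-0.108 → slack +1.745/-1.558; half-tol=0.189, Σhalf²=0.466605
  +H: nom +40.300 → Σnom=11.120; wc +0.390/-0.329 → slack +2.135/-1.887; half-tol=0.360, Σhalf²=0.595845
  +I: nom +37.400 → Σnom=48.520; wc +0.120/-0.120 → slack +2.255/-2.007; half-tol=0.120, Σhalf²=0.610245
Nominal = 48.520. Worst-case = [48.520 - 2.007, 48.520 + 2.255] = [46.513, 50.775]. RSS = √0.610245 = 0.781.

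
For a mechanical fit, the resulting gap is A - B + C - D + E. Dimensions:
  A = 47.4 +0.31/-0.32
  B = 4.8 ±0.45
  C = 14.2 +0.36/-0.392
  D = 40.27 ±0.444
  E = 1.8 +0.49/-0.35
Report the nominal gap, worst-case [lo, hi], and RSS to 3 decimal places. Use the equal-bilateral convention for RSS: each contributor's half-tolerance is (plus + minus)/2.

nominal=18.330 wc=[16.374,20.384] rss=0.904

Stack each dimension's contribution:
  +A: nom +47.400 → Σnom=47.400; wc +0.310/-0.320 → slack +0.310/-0.320; half-tol=0.315, Σhalf²=0.099225
  -B: nom -4.800 → Σnom=42.600; wc +0.450/-0.450 → slack +0.760/-0.770; half-tol=0.450, Σhalf²=0.301725
  +C: nom +14.200 → Σnom=56.800; wc +0.360/-0.392 → slack +1.120/-1.162; half-tol=0.376, Σhalf²=0.443101
  -D: nom -40.270 → Σnom=16.530; wc +0.444/-0.444 → slack +1.564/-1.606; half-tol=0.444, Σhalf²=0.640237
  +E: nom +1.800 → Σnom=18.330; wc +0.490/-0.350 → slack +2.054/-1.956; half-tol=0.420, Σhalf²=0.816637
Nominal = 18.330. Worst-case = [18.330 - 1.956, 18.330 + 2.054] = [16.374, 20.384]. RSS = √0.816637 = 0.904.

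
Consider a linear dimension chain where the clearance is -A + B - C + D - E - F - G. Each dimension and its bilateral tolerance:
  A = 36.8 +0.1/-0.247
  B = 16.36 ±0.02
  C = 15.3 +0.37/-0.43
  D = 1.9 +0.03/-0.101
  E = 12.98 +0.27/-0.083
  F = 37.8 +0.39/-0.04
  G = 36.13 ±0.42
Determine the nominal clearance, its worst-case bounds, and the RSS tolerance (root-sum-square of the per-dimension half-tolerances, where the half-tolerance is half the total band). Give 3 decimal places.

nominal=-120.750 wc=[-122.421,-119.480] rss=0.670

Stack each dimension's contribution:
  -A: nom -36.800 → Σnom=-36.800; wc +0.247/-0.100 → slack +0.247/-0.100; half-tol=0.173, Σhalf²=0.030102
  +B: nom +16.360 → Σnom=-20.440; wc +0.020/-0.020 → slack +0.267/-0.120; half-tol=0.020, Σhalf²=0.030502
  -C: nom -15.300 → Σnom=-35.740; wc +0.430/-0.370 → slack +0.697/-0.490; half-tol=0.400, Σhalf²=0.190502
  +D: nom +1.900 → Σnom=-33.840; wc +0.030/-0.101 → slack +0.727/-0.591; half-tol=0.066, Σhalf²=0.194793
  -E: nom -12.980 → Σnom=-46.820; wc +0.083/-0.270 → slack +0.810/-0.861; half-tol=0.177, Σhalf²=0.225945
  -F: nom -37.800 → Σnom=-84.620; wc +0.040/-0.390 → slack +0.850/-1.251; half-tol=0.215, Σhalf²=0.272170
  -G: nom -36.130 → Σnom=-120.750; wc +0.420/-0.420 → slack +1.270/-1.671; half-tol=0.420, Σhalf²=0.448570
Nominal = -120.750. Worst-case = [-120.750 - 1.671, -120.750 + 1.270] = [-122.421, -119.480]. RSS = √0.448570 = 0.670.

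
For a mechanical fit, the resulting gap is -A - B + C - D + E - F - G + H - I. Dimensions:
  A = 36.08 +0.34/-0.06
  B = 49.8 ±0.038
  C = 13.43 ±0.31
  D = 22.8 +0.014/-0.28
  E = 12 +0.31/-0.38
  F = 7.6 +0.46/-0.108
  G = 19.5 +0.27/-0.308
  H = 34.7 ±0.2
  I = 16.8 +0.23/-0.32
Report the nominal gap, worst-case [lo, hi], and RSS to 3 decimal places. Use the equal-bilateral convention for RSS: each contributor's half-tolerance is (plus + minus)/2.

nominal=-92.450 wc=[-94.692,-90.516] rss=0.747

Stack each dimension's contribution:
  -A: nom -36.080 → Σnom=-36.080; wc +0.060/-0.340 → slack +0.060/-0.340; half-tol=0.200, Σhalf²=0.040000
  -B: nom -49.800 → Σnom=-85.880; wc +0.038/-0.038 → slack +0.098/-0.378; half-tol=0.038, Σhalf²=0.041444
  +C: nom +13.430 → Σnom=-72.450; wc +0.310/-0.310 → slack +0.408/-0.688; half-tol=0.310, Σhalf²=0.137544
  -D: nom -22.800 → Σnom=-95.250; wc +0.280/-0.014 → slack +0.688/-0.702; half-tol=0.147, Σhalf²=0.159153
  +E: nom +12.000 → Σnom=-83.250; wc +0.310/-0.380 → slack +0.998/-1.082; half-tol=0.345, Σhalf²=0.278178
  -F: nom -7.600 → Σnom=-90.850; wc +0.108/-0.460 → slack +1.106/-1.542; half-tol=0.284, Σhalf²=0.358834
  -G: nom -19.500 → Σnom=-110.350; wc +0.308/-0.270 → slack +1.414/-1.812; half-tol=0.289, Σhalf²=0.442355
  +H: nom +34.700 → Σnom=-75.650; wc +0.200/-0.200 → slack +1.614/-2.012; half-tol=0.200, Σhalf²=0.482355
  -I: nom -16.800 → Σnom=-92.450; wc +0.320/-0.230 → slack +1.934/-2.242; half-tol=0.275, Σhalf²=0.557980
Nominal = -92.450. Worst-case = [-92.450 - 2.242, -92.450 + 1.934] = [-94.692, -90.516]. RSS = √0.557980 = 0.747.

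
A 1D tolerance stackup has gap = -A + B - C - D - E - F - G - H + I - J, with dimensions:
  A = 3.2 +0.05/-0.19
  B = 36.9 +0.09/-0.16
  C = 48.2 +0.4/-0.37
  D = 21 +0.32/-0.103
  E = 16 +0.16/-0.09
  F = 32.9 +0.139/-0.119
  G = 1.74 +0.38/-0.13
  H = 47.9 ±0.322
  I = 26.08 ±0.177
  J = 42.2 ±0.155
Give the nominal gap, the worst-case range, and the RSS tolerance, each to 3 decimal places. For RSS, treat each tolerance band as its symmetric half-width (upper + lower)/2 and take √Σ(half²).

nominal=-150.160 wc=[-152.423,-148.414] rss=0.692

Stack each dimension's contribution:
  -A: nom -3.200 → Σnom=-3.200; wc +0.190/-0.050 → slack +0.190/-0.050; half-tol=0.120, Σhalf²=0.014400
  +B: nom +36.900 → Σnom=33.700; wc +0.090/-0.160 → slack +0.280/-0.210; half-tol=0.125, Σhalf²=0.030025
  -C: nom -48.200 → Σnom=-14.500; wc +0.370/-0.400 → slack +0.650/-0.610; half-tol=0.385, Σhalf²=0.178250
  -D: nom -21.000 → Σnom=-35.500; wc +0.103/-0.320 → slack +0.753/-0.930; half-tol=0.211, Σhalf²=0.222982
  -E: nom -16.000 → Σnom=-51.500; wc +0.090/-0.160 → slack +0.843/-1.090; half-tol=0.125, Σhalf²=0.238607
  -F: nom -32.900 → Σnom=-84.400; wc +0.119/-0.139 → slack +0.962/-1.229; half-tol=0.129, Σhalf²=0.255248
  -G: nom -1.740 → Σnom=-86.140; wc +0.130/-0.380 → slack +1.092/-1.609; half-tol=0.255, Σhalf²=0.320273
  -H: nom -47.900 → Σnom=-134.040; wc +0.322/-0.322 → slack +1.414/-1.931; half-tol=0.322, Σhalf²=0.423957
  +I: nom +26.080 → Σnom=-107.960; wc +0.177/-0.177 → slack +1.591/-2.108; half-tol=0.177, Σhalf²=0.455286
  -J: nom -42.200 → Σnom=-150.160; wc +0.155/-0.155 → slack +1.746/-2.263; half-tol=0.155, Σhalf²=0.479311
Nominal = -150.160. Worst-case = [-150.160 - 2.263, -150.160 + 1.746] = [-152.423, -148.414]. RSS = √0.479311 = 0.692.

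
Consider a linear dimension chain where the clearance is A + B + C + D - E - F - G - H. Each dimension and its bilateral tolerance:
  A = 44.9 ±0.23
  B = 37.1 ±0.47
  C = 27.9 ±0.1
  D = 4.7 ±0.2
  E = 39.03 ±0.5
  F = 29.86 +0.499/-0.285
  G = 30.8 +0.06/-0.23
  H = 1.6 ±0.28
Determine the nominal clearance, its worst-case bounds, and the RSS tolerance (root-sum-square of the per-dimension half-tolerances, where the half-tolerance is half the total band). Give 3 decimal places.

Stack each dimension's contribution:
  +A: nom +44.900 → Σnom=44.900; wc +0.230/-0.230 → slack +0.230/-0.230; half-tol=0.230, Σhalf²=0.052900
  +B: nom +37.100 → Σnom=82.000; wc +0.470/-0.470 → slack +0.700/-0.700; half-tol=0.470, Σhalf²=0.273800
  +C: nom +27.900 → Σnom=109.900; wc +0.100/-0.100 → slack +0.800/-0.800; half-tol=0.100, Σhalf²=0.283800
  +D: nom +4.700 → Σnom=114.600; wc +0.200/-0.200 → slack +1.000/-1.000; half-tol=0.200, Σhalf²=0.323800
  -E: nom -39.030 → Σnom=75.570; wc +0.500/-0.500 → slack +1.500/-1.500; half-tol=0.500, Σhalf²=0.573800
  -F: nom -29.860 → Σnom=45.710; wc +0.285/-0.499 → slack +1.785/-1.999; half-tol=0.392, Σhalf²=0.727464
  -G: nom -30.800 → Σnom=14.910; wc +0.230/-0.060 → slack +2.015/-2.059; half-tol=0.145, Σhalf²=0.748489
  -H: nom -1.600 → Σnom=13.310; wc +0.280/-0.280 → slack +2.295/-2.339; half-tol=0.280, Σhalf²=0.826889
Nominal = 13.310. Worst-case = [13.310 - 2.339, 13.310 + 2.295] = [10.971, 15.605]. RSS = √0.826889 = 0.909.

nominal=13.310 wc=[10.971,15.605] rss=0.909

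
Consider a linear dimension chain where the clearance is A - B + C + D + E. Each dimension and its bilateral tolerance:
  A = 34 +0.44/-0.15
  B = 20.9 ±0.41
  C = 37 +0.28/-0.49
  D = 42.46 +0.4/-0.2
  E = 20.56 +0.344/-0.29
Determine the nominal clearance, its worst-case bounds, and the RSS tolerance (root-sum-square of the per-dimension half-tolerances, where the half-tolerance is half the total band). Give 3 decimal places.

Stack each dimension's contribution:
  +A: nom +34.000 → Σnom=34.000; wc +0.440/-0.150 → slack +0.440/-0.150; half-tol=0.295, Σhalf²=0.087025
  -B: nom -20.900 → Σnom=13.100; wc +0.410/-0.410 → slack +0.850/-0.560; half-tol=0.410, Σhalf²=0.255125
  +C: nom +37.000 → Σnom=50.100; wc +0.280/-0.490 → slack +1.130/-1.050; half-tol=0.385, Σhalf²=0.403350
  +D: nom +42.460 → Σnom=92.560; wc +0.400/-0.200 → slack +1.530/-1.250; half-tol=0.300, Σhalf²=0.493350
  +E: nom +20.560 → Σnom=113.120; wc +0.344/-0.290 → slack +1.874/-1.540; half-tol=0.317, Σhalf²=0.593839
Nominal = 113.120. Worst-case = [113.120 - 1.540, 113.120 + 1.874] = [111.580, 114.994]. RSS = √0.593839 = 0.771.

nominal=113.120 wc=[111.580,114.994] rss=0.771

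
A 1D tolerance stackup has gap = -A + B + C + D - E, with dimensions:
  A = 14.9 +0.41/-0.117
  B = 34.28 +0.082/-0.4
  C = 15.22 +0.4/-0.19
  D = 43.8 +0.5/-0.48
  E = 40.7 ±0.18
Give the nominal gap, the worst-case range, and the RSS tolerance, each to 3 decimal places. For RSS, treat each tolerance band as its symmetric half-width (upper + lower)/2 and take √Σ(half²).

nominal=37.700 wc=[36.040,38.979] rss=0.698

Stack each dimension's contribution:
  -A: nom -14.900 → Σnom=-14.900; wc +0.117/-0.410 → slack +0.117/-0.410; half-tol=0.264, Σhalf²=0.069432
  +B: nom +34.280 → Σnom=19.380; wc +0.082/-0.400 → slack +0.199/-0.810; half-tol=0.241, Σhalf²=0.127513
  +C: nom +15.220 → Σnom=34.600; wc +0.400/-0.190 → slack +0.599/-1.000; half-tol=0.295, Σhalf²=0.214538
  +D: nom +43.800 → Σnom=78.400; wc +0.500/-0.480 → slack +1.099/-1.480; half-tol=0.490, Σhalf²=0.454638
  -E: nom -40.700 → Σnom=37.700; wc +0.180/-0.180 → slack +1.279/-1.660; half-tol=0.180, Σhalf²=0.487038
Nominal = 37.700. Worst-case = [37.700 - 1.660, 37.700 + 1.279] = [36.040, 38.979]. RSS = √0.487038 = 0.698.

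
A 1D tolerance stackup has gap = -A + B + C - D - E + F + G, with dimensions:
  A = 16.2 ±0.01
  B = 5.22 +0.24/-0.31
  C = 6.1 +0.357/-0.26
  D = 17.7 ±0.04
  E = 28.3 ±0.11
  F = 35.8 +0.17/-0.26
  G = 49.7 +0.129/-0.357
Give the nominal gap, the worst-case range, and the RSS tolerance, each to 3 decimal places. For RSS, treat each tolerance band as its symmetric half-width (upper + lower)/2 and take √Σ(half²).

nominal=34.620 wc=[33.273,35.676] rss=0.538

Stack each dimension's contribution:
  -A: nom -16.200 → Σnom=-16.200; wc +0.010/-0.010 → slack +0.010/-0.010; half-tol=0.010, Σhalf²=0.000100
  +B: nom +5.220 → Σnom=-10.980; wc +0.240/-0.310 → slack +0.250/-0.320; half-tol=0.275, Σhalf²=0.075725
  +C: nom +6.100 → Σnom=-4.880; wc +0.357/-0.260 → slack +0.607/-0.580; half-tol=0.308, Σhalf²=0.170897
  -D: nom -17.700 → Σnom=-22.580; wc +0.040/-0.040 → slack +0.647/-0.620; half-tol=0.040, Σhalf²=0.172497
  -E: nom -28.300 → Σnom=-50.880; wc +0.110/-0.110 → slack +0.757/-0.730; half-tol=0.110, Σhalf²=0.184597
  +F: nom +35.800 → Σnom=-15.080; wc +0.170/-0.260 → slack +0.927/-0.990; half-tol=0.215, Σhalf²=0.230822
  +G: nom +49.700 → Σnom=34.620; wc +0.129/-0.357 → slack +1.056/-1.347; half-tol=0.243, Σhalf²=0.289871
Nominal = 34.620. Worst-case = [34.620 - 1.347, 34.620 + 1.056] = [33.273, 35.676]. RSS = √0.289871 = 0.538.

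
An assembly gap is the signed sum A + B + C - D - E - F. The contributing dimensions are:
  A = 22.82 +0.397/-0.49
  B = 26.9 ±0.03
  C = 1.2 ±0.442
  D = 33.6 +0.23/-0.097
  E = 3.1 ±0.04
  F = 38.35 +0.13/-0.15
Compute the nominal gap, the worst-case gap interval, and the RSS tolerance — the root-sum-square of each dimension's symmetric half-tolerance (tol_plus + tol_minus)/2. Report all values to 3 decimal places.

Stack each dimension's contribution:
  +A: nom +22.820 → Σnom=22.820; wc +0.397/-0.490 → slack +0.397/-0.490; half-tol=0.444, Σhalf²=0.196692
  +B: nom +26.900 → Σnom=49.720; wc +0.030/-0.030 → slack +0.427/-0.520; half-tol=0.030, Σhalf²=0.197592
  +C: nom +1.200 → Σnom=50.920; wc +0.442/-0.442 → slack +0.869/-0.962; half-tol=0.442, Σhalf²=0.392956
  -D: nom -33.600 → Σnom=17.320; wc +0.097/-0.230 → slack +0.966/-1.192; half-tol=0.164, Σhalf²=0.419689
  -E: nom -3.100 → Σnom=14.220; wc +0.040/-0.040 → slack +1.006/-1.232; half-tol=0.040, Σhalf²=0.421289
  -F: nom -38.350 → Σnom=-24.130; wc +0.150/-0.130 → slack +1.156/-1.362; half-tol=0.140, Σhalf²=0.440889
Nominal = -24.130. Worst-case = [-24.130 - 1.362, -24.130 + 1.156] = [-25.492, -22.974]. RSS = √0.440889 = 0.664.

nominal=-24.130 wc=[-25.492,-22.974] rss=0.664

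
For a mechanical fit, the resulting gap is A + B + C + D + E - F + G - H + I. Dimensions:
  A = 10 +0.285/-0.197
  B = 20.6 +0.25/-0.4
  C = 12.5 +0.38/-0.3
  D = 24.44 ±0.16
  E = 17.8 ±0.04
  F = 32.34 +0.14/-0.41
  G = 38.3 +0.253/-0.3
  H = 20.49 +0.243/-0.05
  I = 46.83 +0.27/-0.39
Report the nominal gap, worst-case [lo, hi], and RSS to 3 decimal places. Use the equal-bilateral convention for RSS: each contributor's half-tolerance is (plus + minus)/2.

Stack each dimension's contribution:
  +A: nom +10.000 → Σnom=10.000; wc +0.285/-0.197 → slack +0.285/-0.197; half-tol=0.241, Σhalf²=0.058081
  +B: nom +20.600 → Σnom=30.600; wc +0.250/-0.400 → slack +0.535/-0.597; half-tol=0.325, Σhalf²=0.163706
  +C: nom +12.500 → Σnom=43.100; wc +0.380/-0.300 → slack +0.915/-0.897; half-tol=0.340, Σhalf²=0.279306
  +D: nom +24.440 → Σnom=67.540; wc +0.160/-0.160 → slack +1.075/-1.057; half-tol=0.160, Σhalf²=0.304906
  +E: nom +17.800 → Σnom=85.340; wc +0.040/-0.040 → slack +1.115/-1.097; half-tol=0.040, Σhalf²=0.306506
  -F: nom -32.340 → Σnom=53.000; wc +0.410/-0.140 → slack +1.525/-1.237; half-tol=0.275, Σhalf²=0.382131
  +G: nom +38.300 → Σnom=91.300; wc +0.253/-0.300 → slack +1.778/-1.537; half-tol=0.276, Σhalf²=0.458583
  -H: nom -20.490 → Σnom=70.810; wc +0.050/-0.243 → slack +1.828/-1.780; half-tol=0.146, Σhalf²=0.480046
  +I: nom +46.830 → Σnom=117.640; wc +0.270/-0.390 → slack +2.098/-2.170; half-tol=0.330, Σhalf²=0.588946
Nominal = 117.640. Worst-case = [117.640 - 2.170, 117.640 + 2.098] = [115.470, 119.738]. RSS = √0.588946 = 0.767.

nominal=117.640 wc=[115.470,119.738] rss=0.767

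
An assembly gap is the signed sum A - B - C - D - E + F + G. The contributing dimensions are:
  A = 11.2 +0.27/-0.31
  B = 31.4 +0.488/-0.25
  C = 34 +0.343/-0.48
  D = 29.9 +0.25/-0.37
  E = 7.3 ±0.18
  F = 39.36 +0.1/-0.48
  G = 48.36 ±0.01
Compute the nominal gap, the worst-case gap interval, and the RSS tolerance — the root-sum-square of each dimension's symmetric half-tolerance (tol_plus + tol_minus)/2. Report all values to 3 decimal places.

nominal=-3.680 wc=[-5.741,-2.020] rss=0.776

Stack each dimension's contribution:
  +A: nom +11.200 → Σnom=11.200; wc +0.270/-0.310 → slack +0.270/-0.310; half-tol=0.290, Σhalf²=0.084100
  -B: nom -31.400 → Σnom=-20.200; wc +0.250/-0.488 → slack +0.520/-0.798; half-tol=0.369, Σhalf²=0.220261
  -C: nom -34.000 → Σnom=-54.200; wc +0.480/-0.343 → slack +1.000/-1.141; half-tol=0.411, Σhalf²=0.389593
  -D: nom -29.900 → Σnom=-84.100; wc +0.370/-0.250 → slack +1.370/-1.391; half-tol=0.310, Σhalf²=0.485693
  -E: nom -7.300 → Σnom=-91.400; wc +0.180/-0.180 → slack +1.550/-1.571; half-tol=0.180, Σhalf²=0.518093
  +F: nom +39.360 → Σnom=-52.040; wc +0.100/-0.480 → slack +1.650/-2.051; half-tol=0.290, Σhalf²=0.602193
  +G: nom +48.360 → Σnom=-3.680; wc +0.010/-0.010 → slack +1.660/-2.061; half-tol=0.010, Σhalf²=0.602293
Nominal = -3.680. Worst-case = [-3.680 - 2.061, -3.680 + 1.660] = [-5.741, -2.020]. RSS = √0.602293 = 0.776.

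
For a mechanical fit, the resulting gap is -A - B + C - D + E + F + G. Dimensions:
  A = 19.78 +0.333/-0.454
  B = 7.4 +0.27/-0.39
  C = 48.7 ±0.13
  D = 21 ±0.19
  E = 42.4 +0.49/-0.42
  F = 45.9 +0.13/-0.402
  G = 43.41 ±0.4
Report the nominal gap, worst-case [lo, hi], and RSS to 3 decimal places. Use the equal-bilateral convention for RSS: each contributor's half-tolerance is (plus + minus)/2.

nominal=132.230 wc=[130.085,134.414] rss=0.869

Stack each dimension's contribution:
  -A: nom -19.780 → Σnom=-19.780; wc +0.454/-0.333 → slack +0.454/-0.333; half-tol=0.394, Σhalf²=0.154842
  -B: nom -7.400 → Σnom=-27.180; wc +0.390/-0.270 → slack +0.844/-0.603; half-tol=0.330, Σhalf²=0.263742
  +C: nom +48.700 → Σnom=21.520; wc +0.130/-0.130 → slack +0.974/-0.733; half-tol=0.130, Σhalf²=0.280642
  -D: nom -21.000 → Σnom=0.520; wc +0.190/-0.190 → slack +1.164/-0.923; half-tol=0.190, Σhalf²=0.316742
  +E: nom +42.400 → Σnom=42.920; wc +0.490/-0.420 → slack +1.654/-1.343; half-tol=0.455, Σhalf²=0.523767
  +F: nom +45.900 → Σnom=88.820; wc +0.130/-0.402 → slack +1.784/-1.745; half-tol=0.266, Σhalf²=0.594523
  +G: nom +43.410 → Σnom=132.230; wc +0.400/-0.400 → slack +2.184/-2.145; half-tol=0.400, Σhalf²=0.754523
Nominal = 132.230. Worst-case = [132.230 - 2.145, 132.230 + 2.184] = [130.085, 134.414]. RSS = √0.754523 = 0.869.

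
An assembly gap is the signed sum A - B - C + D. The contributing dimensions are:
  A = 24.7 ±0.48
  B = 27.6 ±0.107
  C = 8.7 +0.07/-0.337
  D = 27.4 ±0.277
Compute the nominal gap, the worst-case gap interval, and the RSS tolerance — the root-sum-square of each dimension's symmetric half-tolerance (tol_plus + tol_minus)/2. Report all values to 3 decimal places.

Stack each dimension's contribution:
  +A: nom +24.700 → Σnom=24.700; wc +0.480/-0.480 → slack +0.480/-0.480; half-tol=0.480, Σhalf²=0.230400
  -B: nom -27.600 → Σnom=-2.900; wc +0.107/-0.107 → slack +0.587/-0.587; half-tol=0.107, Σhalf²=0.241849
  -C: nom -8.700 → Σnom=-11.600; wc +0.337/-0.070 → slack +0.924/-0.657; half-tol=0.204, Σhalf²=0.283261
  +D: nom +27.400 → Σnom=15.800; wc +0.277/-0.277 → slack +1.201/-0.934; half-tol=0.277, Σhalf²=0.359990
Nominal = 15.800. Worst-case = [15.800 - 0.934, 15.800 + 1.201] = [14.866, 17.001]. RSS = √0.359990 = 0.600.

nominal=15.800 wc=[14.866,17.001] rss=0.600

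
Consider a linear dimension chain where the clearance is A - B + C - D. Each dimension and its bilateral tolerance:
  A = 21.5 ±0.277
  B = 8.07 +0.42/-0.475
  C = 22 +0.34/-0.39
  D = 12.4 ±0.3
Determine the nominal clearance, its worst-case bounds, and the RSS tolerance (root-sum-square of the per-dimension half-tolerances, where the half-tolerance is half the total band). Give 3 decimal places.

Stack each dimension's contribution:
  +A: nom +21.500 → Σnom=21.500; wc +0.277/-0.277 → slack +0.277/-0.277; half-tol=0.277, Σhalf²=0.076729
  -B: nom -8.070 → Σnom=13.430; wc +0.475/-0.420 → slack +0.752/-0.697; half-tol=0.448, Σhalf²=0.276985
  +C: nom +22.000 → Σnom=35.430; wc +0.340/-0.390 → slack +1.092/-1.087; half-tol=0.365, Σhalf²=0.410210
  -D: nom -12.400 → Σnom=23.030; wc +0.300/-0.300 → slack +1.392/-1.387; half-tol=0.300, Σhalf²=0.500210
Nominal = 23.030. Worst-case = [23.030 - 1.387, 23.030 + 1.392] = [21.643, 24.422]. RSS = √0.500210 = 0.707.

nominal=23.030 wc=[21.643,24.422] rss=0.707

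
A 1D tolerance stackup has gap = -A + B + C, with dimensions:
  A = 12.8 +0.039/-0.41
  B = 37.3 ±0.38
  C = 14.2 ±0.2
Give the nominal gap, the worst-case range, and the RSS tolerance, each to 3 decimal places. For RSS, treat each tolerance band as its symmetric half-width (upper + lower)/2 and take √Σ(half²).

nominal=38.700 wc=[38.081,39.690] rss=0.485

Stack each dimension's contribution:
  -A: nom -12.800 → Σnom=-12.800; wc +0.410/-0.039 → slack +0.410/-0.039; half-tol=0.224, Σhalf²=0.050400
  +B: nom +37.300 → Σnom=24.500; wc +0.380/-0.380 → slack +0.790/-0.419; half-tol=0.380, Σhalf²=0.194800
  +C: nom +14.200 → Σnom=38.700; wc +0.200/-0.200 → slack +0.990/-0.619; half-tol=0.200, Σhalf²=0.234800
Nominal = 38.700. Worst-case = [38.700 - 0.619, 38.700 + 0.990] = [38.081, 39.690]. RSS = √0.234800 = 0.485.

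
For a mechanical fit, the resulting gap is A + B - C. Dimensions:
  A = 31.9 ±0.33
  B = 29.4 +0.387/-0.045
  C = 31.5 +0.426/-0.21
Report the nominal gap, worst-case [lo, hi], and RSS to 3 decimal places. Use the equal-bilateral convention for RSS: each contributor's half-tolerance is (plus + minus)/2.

nominal=29.800 wc=[28.999,30.727] rss=0.507

Stack each dimension's contribution:
  +A: nom +31.900 → Σnom=31.900; wc +0.330/-0.330 → slack +0.330/-0.330; half-tol=0.330, Σhalf²=0.108900
  +B: nom +29.400 → Σnom=61.300; wc +0.387/-0.045 → slack +0.717/-0.375; half-tol=0.216, Σhalf²=0.155556
  -C: nom -31.500 → Σnom=29.800; wc +0.210/-0.426 → slack +0.927/-0.801; half-tol=0.318, Σhalf²=0.256680
Nominal = 29.800. Worst-case = [29.800 - 0.801, 29.800 + 0.927] = [28.999, 30.727]. RSS = √0.256680 = 0.507.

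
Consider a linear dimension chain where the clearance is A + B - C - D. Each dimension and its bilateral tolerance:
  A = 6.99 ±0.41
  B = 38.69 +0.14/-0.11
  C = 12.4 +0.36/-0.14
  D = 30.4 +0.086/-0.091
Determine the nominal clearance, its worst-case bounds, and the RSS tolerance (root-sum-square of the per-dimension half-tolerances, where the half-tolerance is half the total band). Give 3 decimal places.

nominal=2.880 wc=[1.914,3.661] rss=0.504

Stack each dimension's contribution:
  +A: nom +6.990 → Σnom=6.990; wc +0.410/-0.410 → slack +0.410/-0.410; half-tol=0.410, Σhalf²=0.168100
  +B: nom +38.690 → Σnom=45.680; wc +0.140/-0.110 → slack +0.550/-0.520; half-tol=0.125, Σhalf²=0.183725
  -C: nom -12.400 → Σnom=33.280; wc +0.140/-0.360 → slack +0.690/-0.880; half-tol=0.250, Σhalf²=0.246225
  -D: nom -30.400 → Σnom=2.880; wc +0.091/-0.086 → slack +0.781/-0.966; half-tol=0.088, Σhalf²=0.254057
Nominal = 2.880. Worst-case = [2.880 - 0.966, 2.880 + 0.781] = [1.914, 3.661]. RSS = √0.254057 = 0.504.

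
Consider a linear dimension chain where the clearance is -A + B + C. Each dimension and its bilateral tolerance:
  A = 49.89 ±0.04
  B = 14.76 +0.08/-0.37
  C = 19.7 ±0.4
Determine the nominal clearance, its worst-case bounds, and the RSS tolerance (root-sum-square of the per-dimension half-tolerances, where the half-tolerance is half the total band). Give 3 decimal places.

nominal=-15.430 wc=[-16.240,-14.910] rss=0.461

Stack each dimension's contribution:
  -A: nom -49.890 → Σnom=-49.890; wc +0.040/-0.040 → slack +0.040/-0.040; half-tol=0.040, Σhalf²=0.001600
  +B: nom +14.760 → Σnom=-35.130; wc +0.080/-0.370 → slack +0.120/-0.410; half-tol=0.225, Σhalf²=0.052225
  +C: nom +19.700 → Σnom=-15.430; wc +0.400/-0.400 → slack +0.520/-0.810; half-tol=0.400, Σhalf²=0.212225
Nominal = -15.430. Worst-case = [-15.430 - 0.810, -15.430 + 0.520] = [-16.240, -14.910]. RSS = √0.212225 = 0.461.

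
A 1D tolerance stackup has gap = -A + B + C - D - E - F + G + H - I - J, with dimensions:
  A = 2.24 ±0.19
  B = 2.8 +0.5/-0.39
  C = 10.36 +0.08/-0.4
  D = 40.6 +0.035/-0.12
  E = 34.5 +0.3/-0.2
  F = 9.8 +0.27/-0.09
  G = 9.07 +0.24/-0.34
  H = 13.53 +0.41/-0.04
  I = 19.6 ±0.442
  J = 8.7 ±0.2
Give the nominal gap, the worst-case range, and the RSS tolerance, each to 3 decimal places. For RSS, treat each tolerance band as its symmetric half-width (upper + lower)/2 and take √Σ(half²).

Stack each dimension's contribution:
  -A: nom -2.240 → Σnom=-2.240; wc +0.190/-0.190 → slack +0.190/-0.190; half-tol=0.190, Σhalf²=0.036100
  +B: nom +2.800 → Σnom=0.560; wc +0.500/-0.390 → slack +0.690/-0.580; half-tol=0.445, Σhalf²=0.234125
  +C: nom +10.360 → Σnom=10.920; wc +0.080/-0.400 → slack +0.770/-0.980; half-tol=0.240, Σhalf²=0.291725
  -D: nom -40.600 → Σnom=-29.680; wc +0.120/-0.035 → slack +0.890/-1.015; half-tol=0.077, Σhalf²=0.297731
  -E: nom -34.500 → Σnom=-64.180; wc +0.200/-0.300 → slack +1.090/-1.315; half-tol=0.250, Σhalf²=0.360231
  -F: nom -9.800 → Σnom=-73.980; wc +0.090/-0.270 → slack +1.180/-1.585; half-tol=0.180, Σhalf²=0.392631
  +G: nom +9.070 → Σnom=-64.910; wc +0.240/-0.340 → slack +1.420/-1.925; half-tol=0.290, Σhalf²=0.476731
  +H: nom +13.530 → Σnom=-51.380; wc +0.410/-0.040 → slack +1.830/-1.965; half-tol=0.225, Σhalf²=0.527356
  -I: nom -19.600 → Σnom=-70.980; wc +0.442/-0.442 → slack +2.272/-2.407; half-tol=0.442, Σhalf²=0.722720
  -J: nom -8.700 → Σnom=-79.680; wc +0.200/-0.200 → slack +2.472/-2.607; half-tol=0.200, Σhalf²=0.762720
Nominal = -79.680. Worst-case = [-79.680 - 2.607, -79.680 + 2.472] = [-82.287, -77.208]. RSS = √0.762720 = 0.873.

nominal=-79.680 wc=[-82.287,-77.208] rss=0.873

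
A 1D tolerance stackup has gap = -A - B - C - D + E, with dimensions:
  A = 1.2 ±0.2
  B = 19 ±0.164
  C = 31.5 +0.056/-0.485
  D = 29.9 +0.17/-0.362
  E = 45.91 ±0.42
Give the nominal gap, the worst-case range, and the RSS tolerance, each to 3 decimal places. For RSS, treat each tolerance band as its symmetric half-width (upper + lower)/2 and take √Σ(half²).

Stack each dimension's contribution:
  -A: nom -1.200 → Σnom=-1.200; wc +0.200/-0.200 → slack +0.200/-0.200; half-tol=0.200, Σhalf²=0.040000
  -B: nom -19.000 → Σnom=-20.200; wc +0.164/-0.164 → slack +0.364/-0.364; half-tol=0.164, Σhalf²=0.066896
  -C: nom -31.500 → Σnom=-51.700; wc +0.485/-0.056 → slack +0.849/-0.420; half-tol=0.271, Σhalf²=0.140066
  -D: nom -29.900 → Σnom=-81.600; wc +0.362/-0.170 → slack +1.211/-0.590; half-tol=0.266, Σhalf²=0.210822
  +E: nom +45.910 → Σnom=-35.690; wc +0.420/-0.420 → slack +1.631/-1.010; half-tol=0.420, Σhalf²=0.387222
Nominal = -35.690. Worst-case = [-35.690 - 1.010, -35.690 + 1.631] = [-36.700, -34.059]. RSS = √0.387222 = 0.622.

nominal=-35.690 wc=[-36.700,-34.059] rss=0.622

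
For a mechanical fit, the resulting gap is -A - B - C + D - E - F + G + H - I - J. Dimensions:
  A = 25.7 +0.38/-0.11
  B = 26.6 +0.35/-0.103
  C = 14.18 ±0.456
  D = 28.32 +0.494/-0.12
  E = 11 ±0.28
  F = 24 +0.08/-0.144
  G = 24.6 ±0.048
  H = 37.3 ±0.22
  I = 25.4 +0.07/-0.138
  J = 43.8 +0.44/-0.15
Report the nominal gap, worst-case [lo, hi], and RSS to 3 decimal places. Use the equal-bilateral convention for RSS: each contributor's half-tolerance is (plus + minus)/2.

Stack each dimension's contribution:
  -A: nom -25.700 → Σnom=-25.700; wc +0.110/-0.380 → slack +0.110/-0.380; half-tol=0.245, Σhalf²=0.060025
  -B: nom -26.600 → Σnom=-52.300; wc +0.103/-0.350 → slack +0.213/-0.730; half-tol=0.226, Σhalf²=0.111327
  -C: nom -14.180 → Σnom=-66.480; wc +0.456/-0.456 → slack +0.669/-1.186; half-tol=0.456, Σhalf²=0.319263
  +D: nom +28.320 → Σnom=-38.160; wc +0.494/-0.120 → slack +1.163/-1.306; half-tol=0.307, Σhalf²=0.413512
  -E: nom -11.000 → Σnom=-49.160; wc +0.280/-0.280 → slack +1.443/-1.586; half-tol=0.280, Σhalf²=0.491912
  -F: nom -24.000 → Σnom=-73.160; wc +0.144/-0.080 → slack +1.587/-1.666; half-tol=0.112, Σhalf²=0.504456
  +G: nom +24.600 → Σnom=-48.560; wc +0.048/-0.048 → slack +1.635/-1.714; half-tol=0.048, Σhalf²=0.506760
  +H: nom +37.300 → Σnom=-11.260; wc +0.220/-0.220 → slack +1.855/-1.934; half-tol=0.220, Σhalf²=0.555160
  -I: nom -25.400 → Σnom=-36.660; wc +0.138/-0.070 → slack +1.993/-2.004; half-tol=0.104, Σhalf²=0.565976
  -J: nom -43.800 → Σnom=-80.460; wc +0.150/-0.440 → slack +2.143/-2.444; half-tol=0.295, Σhalf²=0.653001
Nominal = -80.460. Worst-case = [-80.460 - 2.444, -80.460 + 2.143] = [-82.904, -78.317]. RSS = √0.653001 = 0.808.

nominal=-80.460 wc=[-82.904,-78.317] rss=0.808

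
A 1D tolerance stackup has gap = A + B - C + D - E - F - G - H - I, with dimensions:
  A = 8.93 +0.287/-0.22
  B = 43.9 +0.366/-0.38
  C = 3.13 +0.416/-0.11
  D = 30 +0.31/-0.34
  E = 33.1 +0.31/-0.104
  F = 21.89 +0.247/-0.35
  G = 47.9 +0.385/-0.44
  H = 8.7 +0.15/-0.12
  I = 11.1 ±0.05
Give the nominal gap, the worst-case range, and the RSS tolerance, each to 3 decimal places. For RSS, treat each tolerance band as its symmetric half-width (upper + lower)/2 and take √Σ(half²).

nominal=-42.990 wc=[-45.488,-40.853] rss=0.837

Stack each dimension's contribution:
  +A: nom +8.930 → Σnom=8.930; wc +0.287/-0.220 → slack +0.287/-0.220; half-tol=0.254, Σhalf²=0.064262
  +B: nom +43.900 → Σnom=52.830; wc +0.366/-0.380 → slack +0.653/-0.600; half-tol=0.373, Σhalf²=0.203391
  -C: nom -3.130 → Σnom=49.700; wc +0.110/-0.416 → slack +0.763/-1.016; half-tol=0.263, Σhalf²=0.272560
  +D: nom +30.000 → Σnom=79.700; wc +0.310/-0.340 → slack +1.073/-1.356; half-tol=0.325, Σhalf²=0.378185
  -E: nom -33.100 → Σnom=46.600; wc +0.104/-0.310 → slack +1.177/-1.666; half-tol=0.207, Σhalf²=0.421034
  -F: nom -21.890 → Σnom=24.710; wc +0.350/-0.247 → slack +1.527/-1.913; half-tol=0.298, Σhalf²=0.510136
  -G: nom -47.900 → Σnom=-23.190; wc +0.440/-0.385 → slack +1.967/-2.298; half-tol=0.412, Σhalf²=0.680293
  -H: nom -8.700 → Σnom=-31.890; wc +0.120/-0.150 → slack +2.087/-2.448; half-tol=0.135, Σhalf²=0.698518
  -I: nom -11.100 → Σnom=-42.990; wc +0.050/-0.050 → slack +2.137/-2.498; half-tol=0.050, Σhalf²=0.701018
Nominal = -42.990. Worst-case = [-42.990 - 2.498, -42.990 + 2.137] = [-45.488, -40.853]. RSS = √0.701018 = 0.837.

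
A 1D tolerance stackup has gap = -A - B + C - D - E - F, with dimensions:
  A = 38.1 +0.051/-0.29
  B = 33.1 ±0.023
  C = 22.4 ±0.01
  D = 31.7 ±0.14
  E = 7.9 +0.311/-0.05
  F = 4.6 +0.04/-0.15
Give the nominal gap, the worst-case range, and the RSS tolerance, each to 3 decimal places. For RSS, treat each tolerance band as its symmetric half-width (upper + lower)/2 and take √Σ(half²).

Stack each dimension's contribution:
  -A: nom -38.100 → Σnom=-38.100; wc +0.290/-0.051 → slack +0.290/-0.051; half-tol=0.170, Σhalf²=0.029070
  -B: nom -33.100 → Σnom=-71.200; wc +0.023/-0.023 → slack +0.313/-0.074; half-tol=0.023, Σhalf²=0.029599
  +C: nom +22.400 → Σnom=-48.800; wc +0.010/-0.010 → slack +0.323/-0.084; half-tol=0.010, Σhalf²=0.029699
  -D: nom -31.700 → Σnom=-80.500; wc +0.140/-0.140 → slack +0.463/-0.224; half-tol=0.140, Σhalf²=0.049299
  -E: nom -7.900 → Σnom=-88.400; wc +0.050/-0.311 → slack +0.513/-0.535; half-tol=0.180, Σhalf²=0.081879
  -F: nom -4.600 → Σnom=-93.000; wc +0.150/-0.040 → slack +0.663/-0.575; half-tol=0.095, Σhalf²=0.090904
Nominal = -93.000. Worst-case = [-93.000 - 0.575, -93.000 + 0.663] = [-93.575, -92.337]. RSS = √0.090904 = 0.302.

nominal=-93.000 wc=[-93.575,-92.337] rss=0.302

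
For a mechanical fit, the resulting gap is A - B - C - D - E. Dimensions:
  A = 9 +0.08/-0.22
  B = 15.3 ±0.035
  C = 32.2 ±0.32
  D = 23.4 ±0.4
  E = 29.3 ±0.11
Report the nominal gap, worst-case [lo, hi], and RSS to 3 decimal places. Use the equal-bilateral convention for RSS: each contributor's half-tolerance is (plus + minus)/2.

Stack each dimension's contribution:
  +A: nom +9.000 → Σnom=9.000; wc +0.080/-0.220 → slack +0.080/-0.220; half-tol=0.150, Σhalf²=0.022500
  -B: nom -15.300 → Σnom=-6.300; wc +0.035/-0.035 → slack +0.115/-0.255; half-tol=0.035, Σhalf²=0.023725
  -C: nom -32.200 → Σnom=-38.500; wc +0.320/-0.320 → slack +0.435/-0.575; half-tol=0.320, Σhalf²=0.126125
  -D: nom -23.400 → Σnom=-61.900; wc +0.400/-0.400 → slack +0.835/-0.975; half-tol=0.400, Σhalf²=0.286125
  -E: nom -29.300 → Σnom=-91.200; wc +0.110/-0.110 → slack +0.945/-1.085; half-tol=0.110, Σhalf²=0.298225
Nominal = -91.200. Worst-case = [-91.200 - 1.085, -91.200 + 0.945] = [-92.285, -90.255]. RSS = √0.298225 = 0.546.

nominal=-91.200 wc=[-92.285,-90.255] rss=0.546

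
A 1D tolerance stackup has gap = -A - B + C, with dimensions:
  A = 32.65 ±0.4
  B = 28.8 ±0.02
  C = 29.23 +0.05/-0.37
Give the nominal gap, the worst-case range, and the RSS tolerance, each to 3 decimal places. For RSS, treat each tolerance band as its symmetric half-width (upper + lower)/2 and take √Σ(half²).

nominal=-32.220 wc=[-33.010,-31.750] rss=0.452

Stack each dimension's contribution:
  -A: nom -32.650 → Σnom=-32.650; wc +0.400/-0.400 → slack +0.400/-0.400; half-tol=0.400, Σhalf²=0.160000
  -B: nom -28.800 → Σnom=-61.450; wc +0.020/-0.020 → slack +0.420/-0.420; half-tol=0.020, Σhalf²=0.160400
  +C: nom +29.230 → Σnom=-32.220; wc +0.050/-0.370 → slack +0.470/-0.790; half-tol=0.210, Σhalf²=0.204500
Nominal = -32.220. Worst-case = [-32.220 - 0.790, -32.220 + 0.470] = [-33.010, -31.750]. RSS = √0.204500 = 0.452.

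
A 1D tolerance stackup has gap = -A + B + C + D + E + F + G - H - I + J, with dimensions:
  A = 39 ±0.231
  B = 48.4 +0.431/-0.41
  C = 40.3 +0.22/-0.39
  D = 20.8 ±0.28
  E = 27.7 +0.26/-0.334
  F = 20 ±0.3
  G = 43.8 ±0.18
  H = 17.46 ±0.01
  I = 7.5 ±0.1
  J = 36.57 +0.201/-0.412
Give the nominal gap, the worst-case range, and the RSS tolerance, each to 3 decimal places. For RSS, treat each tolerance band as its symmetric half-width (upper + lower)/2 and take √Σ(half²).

Stack each dimension's contribution:
  -A: nom -39.000 → Σnom=-39.000; wc +0.231/-0.231 → slack +0.231/-0.231; half-tol=0.231, Σhalf²=0.053361
  +B: nom +48.400 → Σnom=9.400; wc +0.431/-0.410 → slack +0.662/-0.641; half-tol=0.420, Σhalf²=0.230181
  +C: nom +40.300 → Σnom=49.700; wc +0.220/-0.390 → slack +0.882/-1.031; half-tol=0.305, Σhalf²=0.323206
  +D: nom +20.800 → Σnom=70.500; wc +0.280/-0.280 → slack +1.162/-1.311; half-tol=0.280, Σhalf²=0.401606
  +E: nom +27.700 → Σnom=98.200; wc +0.260/-0.334 → slack +1.422/-1.645; half-tol=0.297, Σhalf²=0.489815
  +F: nom +20.000 → Σnom=118.200; wc +0.300/-0.300 → slack +1.722/-1.945; half-tol=0.300, Σhalf²=0.579815
  +G: nom +43.800 → Σnom=162.000; wc +0.180/-0.180 → slack +1.902/-2.125; half-tol=0.180, Σhalf²=0.612215
  -H: nom -17.460 → Σnom=144.540; wc +0.010/-0.010 → slack +1.912/-2.135; half-tol=0.010, Σhalf²=0.612315
  -I: nom -7.500 → Σnom=137.040; wc +0.100/-0.100 → slack +2.012/-2.235; half-tol=0.100, Σhalf²=0.622315
  +J: nom +36.570 → Σnom=173.610; wc +0.201/-0.412 → slack +2.213/-2.647; half-tol=0.306, Σhalf²=0.716258
Nominal = 173.610. Worst-case = [173.610 - 2.647, 173.610 + 2.213] = [170.963, 175.823]. RSS = √0.716258 = 0.846.

nominal=173.610 wc=[170.963,175.823] rss=0.846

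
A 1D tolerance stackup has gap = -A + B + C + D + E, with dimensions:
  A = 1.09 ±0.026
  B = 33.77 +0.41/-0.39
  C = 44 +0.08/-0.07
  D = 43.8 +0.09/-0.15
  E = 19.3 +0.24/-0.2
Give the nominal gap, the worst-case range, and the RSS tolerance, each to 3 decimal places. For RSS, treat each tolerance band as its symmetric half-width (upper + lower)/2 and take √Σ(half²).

Stack each dimension's contribution:
  -A: nom -1.090 → Σnom=-1.090; wc +0.026/-0.026 → slack +0.026/-0.026; half-tol=0.026, Σhalf²=0.000676
  +B: nom +33.770 → Σnom=32.680; wc +0.410/-0.390 → slack +0.436/-0.416; half-tol=0.400, Σhalf²=0.160676
  +C: nom +44.000 → Σnom=76.680; wc +0.080/-0.070 → slack +0.516/-0.486; half-tol=0.075, Σhalf²=0.166301
  +D: nom +43.800 → Σnom=120.480; wc +0.090/-0.150 → slack +0.606/-0.636; half-tol=0.120, Σhalf²=0.180701
  +E: nom +19.300 → Σnom=139.780; wc +0.240/-0.200 → slack +0.846/-0.836; half-tol=0.220, Σhalf²=0.229101
Nominal = 139.780. Worst-case = [139.780 - 0.836, 139.780 + 0.846] = [138.944, 140.626]. RSS = √0.229101 = 0.479.

nominal=139.780 wc=[138.944,140.626] rss=0.479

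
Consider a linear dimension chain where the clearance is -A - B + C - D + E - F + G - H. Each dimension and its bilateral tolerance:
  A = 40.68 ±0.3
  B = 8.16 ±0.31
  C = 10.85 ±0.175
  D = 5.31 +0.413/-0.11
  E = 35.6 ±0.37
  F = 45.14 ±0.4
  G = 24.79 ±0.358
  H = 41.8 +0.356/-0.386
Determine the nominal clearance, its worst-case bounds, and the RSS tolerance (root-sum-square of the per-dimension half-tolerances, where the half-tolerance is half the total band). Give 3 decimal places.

Stack each dimension's contribution:
  -A: nom -40.680 → Σnom=-40.680; wc +0.300/-0.300 → slack +0.300/-0.300; half-tol=0.300, Σhalf²=0.090000
  -B: nom -8.160 → Σnom=-48.840; wc +0.310/-0.310 → slack +0.610/-0.610; half-tol=0.310, Σhalf²=0.186100
  +C: nom +10.850 → Σnom=-37.990; wc +0.175/-0.175 → slack +0.785/-0.785; half-tol=0.175, Σhalf²=0.216725
  -D: nom -5.310 → Σnom=-43.300; wc +0.110/-0.413 → slack +0.895/-1.198; half-tol=0.262, Σhalf²=0.285107
  +E: nom +35.600 → Σnom=-7.700; wc +0.370/-0.370 → slack +1.265/-1.568; half-tol=0.370, Σhalf²=0.422007
  -F: nom -45.140 → Σnom=-52.840; wc +0.400/-0.400 → slack +1.665/-1.968; half-tol=0.400, Σhalf²=0.582007
  +G: nom +24.790 → Σnom=-28.050; wc +0.358/-0.358 → slack +2.023/-2.326; half-tol=0.358, Σhalf²=0.710171
  -H: nom -41.800 → Σnom=-69.850; wc +0.386/-0.356 → slack +2.409/-2.682; half-tol=0.371, Σhalf²=0.847812
Nominal = -69.850. Worst-case = [-69.850 - 2.682, -69.850 + 2.409] = [-72.532, -67.441]. RSS = √0.847812 = 0.921.

nominal=-69.850 wc=[-72.532,-67.441] rss=0.921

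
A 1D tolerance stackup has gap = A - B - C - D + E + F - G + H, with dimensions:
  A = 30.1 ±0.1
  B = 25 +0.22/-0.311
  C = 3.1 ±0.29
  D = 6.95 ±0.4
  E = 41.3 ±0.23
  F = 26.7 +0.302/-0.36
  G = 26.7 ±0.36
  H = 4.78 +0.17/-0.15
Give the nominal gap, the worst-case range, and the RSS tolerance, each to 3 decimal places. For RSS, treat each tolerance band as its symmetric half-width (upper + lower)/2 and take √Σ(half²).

Stack each dimension's contribution:
  +A: nom +30.100 → Σnom=30.100; wc +0.100/-0.100 → slack +0.100/-0.100; half-tol=0.100, Σhalf²=0.010000
  -B: nom -25.000 → Σnom=5.100; wc +0.311/-0.220 → slack +0.411/-0.320; half-tol=0.266, Σhalf²=0.080490
  -C: nom -3.100 → Σnom=2.000; wc +0.290/-0.290 → slack +0.701/-0.610; half-tol=0.290, Σhalf²=0.164590
  -D: nom -6.950 → Σnom=-4.950; wc +0.400/-0.400 → slack +1.101/-1.010; half-tol=0.400, Σhalf²=0.324590
  +E: nom +41.300 → Σnom=36.350; wc +0.230/-0.230 → slack +1.331/-1.240; half-tol=0.230, Σhalf²=0.377490
  +F: nom +26.700 → Σnom=63.050; wc +0.302/-0.360 → slack +1.633/-1.600; half-tol=0.331, Σhalf²=0.487051
  -G: nom -26.700 → Σnom=36.350; wc +0.360/-0.360 → slack +1.993/-1.960; half-tol=0.360, Σhalf²=0.616651
  +H: nom +4.780 → Σnom=41.130; wc +0.170/-0.150 → slack +2.163/-2.110; half-tol=0.160, Σhalf²=0.642251
Nominal = 41.130. Worst-case = [41.130 - 2.110, 41.130 + 2.163] = [39.020, 43.293]. RSS = √0.642251 = 0.801.

nominal=41.130 wc=[39.020,43.293] rss=0.801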